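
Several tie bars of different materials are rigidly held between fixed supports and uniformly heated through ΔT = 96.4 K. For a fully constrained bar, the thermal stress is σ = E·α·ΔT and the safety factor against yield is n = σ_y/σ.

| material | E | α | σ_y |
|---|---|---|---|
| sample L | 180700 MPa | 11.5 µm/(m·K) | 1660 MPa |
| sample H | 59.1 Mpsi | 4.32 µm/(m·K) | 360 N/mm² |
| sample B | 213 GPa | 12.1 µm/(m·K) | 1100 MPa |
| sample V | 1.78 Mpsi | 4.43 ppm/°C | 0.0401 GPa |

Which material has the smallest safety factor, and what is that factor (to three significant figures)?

In consistent units (E in GPa, α in ×10⁻⁶/K, σ_y in MPa):
  sample L: E = 180.7, α = 11.5, σ_y = 1660 → σ = 200 MPa, n = 8.29
  sample H: E = 407.5, α = 4.32, σ_y = 360.0 → σ = 170 MPa, n = 2.12
  sample B: E = 213.0, α = 12.1, σ_y = 1100 → σ = 248 MPa, n = 4.43
  sample V: E = 12.27, α = 4.43, σ_y = 40.10 → σ = 5.24 MPa, n = 7.65
The minimum is sample H at n = 2.12.

sample H, n = 2.12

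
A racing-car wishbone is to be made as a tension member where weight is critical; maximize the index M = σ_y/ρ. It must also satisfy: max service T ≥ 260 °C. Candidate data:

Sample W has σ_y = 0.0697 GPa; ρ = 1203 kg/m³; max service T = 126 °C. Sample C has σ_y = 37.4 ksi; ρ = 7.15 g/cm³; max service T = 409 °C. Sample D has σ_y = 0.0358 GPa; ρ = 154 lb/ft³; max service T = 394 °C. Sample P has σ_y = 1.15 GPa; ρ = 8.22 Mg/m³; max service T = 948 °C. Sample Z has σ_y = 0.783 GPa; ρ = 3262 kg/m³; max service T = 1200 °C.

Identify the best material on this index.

Screen on constraints: max service T ≥ 260 °C. Survivors: sample C, sample D, sample P, sample Z.
After converting to SI:
  sample C: σ_y = 257.9 MPa, ρ = 7150 kg/m³
  sample D: σ_y = 35.80 MPa, ρ = 2467 kg/m³
  sample P: σ_y = 1150 MPa, ρ = 8220 kg/m³
  sample Z: σ_y = 783.0 MPa, ρ = 3262 kg/m³
  sample Z: M = 240 kN·m/kg
  sample P: M = 140 kN·m/kg
  sample C: M = 36.1 kN·m/kg
  sample D: M = 14.5 kN·m/kg
Sample Z has the largest M.

sample Z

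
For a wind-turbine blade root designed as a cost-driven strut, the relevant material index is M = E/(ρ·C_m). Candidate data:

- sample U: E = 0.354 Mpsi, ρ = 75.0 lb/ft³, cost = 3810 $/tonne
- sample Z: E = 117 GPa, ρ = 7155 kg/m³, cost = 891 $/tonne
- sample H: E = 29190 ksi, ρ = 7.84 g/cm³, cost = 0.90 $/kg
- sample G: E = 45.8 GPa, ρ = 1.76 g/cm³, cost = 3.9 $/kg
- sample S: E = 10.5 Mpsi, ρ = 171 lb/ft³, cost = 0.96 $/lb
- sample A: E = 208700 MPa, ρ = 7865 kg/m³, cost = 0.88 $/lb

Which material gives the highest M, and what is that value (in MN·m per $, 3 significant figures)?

In SI units:
  sample U: E = 2.441 GPa, ρ = 1201 kg/m³, cost = 3.810 $/kg
  sample Z: E = 117.0 GPa, ρ = 7155 kg/m³, cost = 0.8910 $/kg
  sample H: E = 201.3 GPa, ρ = 7840 kg/m³, cost = 0.9000 $/kg
  sample G: E = 45.80 GPa, ρ = 1760 kg/m³, cost = 3.900 $/kg
  sample S: E = 72.39 GPa, ρ = 2739 kg/m³, cost = 2.116 $/kg
  sample A: E = 208.7 GPa, ρ = 7865 kg/m³, cost = 1.940 $/kg
  sample H: M = 28.5 MN·m per $
  sample Z: M = 18.4 MN·m per $
  sample A: M = 13.7 MN·m per $
  sample S: M = 12.5 MN·m per $
  sample G: M = 6.67 MN·m per $
  sample U: M = 0.533 MN·m per $
Sample H has the largest M.

sample H, M = 28.5 MN·m per $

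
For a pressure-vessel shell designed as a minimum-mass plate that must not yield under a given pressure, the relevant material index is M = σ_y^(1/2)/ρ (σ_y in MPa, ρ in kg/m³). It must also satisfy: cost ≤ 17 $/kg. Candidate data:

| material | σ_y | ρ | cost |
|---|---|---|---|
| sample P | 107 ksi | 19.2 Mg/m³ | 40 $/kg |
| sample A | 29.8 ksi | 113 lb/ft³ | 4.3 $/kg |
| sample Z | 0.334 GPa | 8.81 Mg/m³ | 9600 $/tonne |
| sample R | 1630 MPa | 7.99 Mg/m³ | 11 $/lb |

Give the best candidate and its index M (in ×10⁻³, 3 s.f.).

sample A, M = 7.92×10⁻³

Screen on constraints: cost ≤ 17 $/kg. Survivors: sample A, sample Z.
After converting to SI:
  sample A: σ_y = 205.5 MPa, ρ = 1810 kg/m³
  sample Z: σ_y = 334.0 MPa, ρ = 8810 kg/m³
  sample A: M = 7.92×10⁻³
  sample Z: M = 2.07×10⁻³
The maximum is for sample A.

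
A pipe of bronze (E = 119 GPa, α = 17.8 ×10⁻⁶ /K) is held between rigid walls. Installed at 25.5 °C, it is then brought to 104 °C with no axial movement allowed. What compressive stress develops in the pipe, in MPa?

166 MPa

ΔT = 78.50 K. Constrained thermal stress σ = E·α·ΔT = 119.0×10³ MPa × 17.8×10⁻⁶ × 78.50 = 166 MPa (compressive).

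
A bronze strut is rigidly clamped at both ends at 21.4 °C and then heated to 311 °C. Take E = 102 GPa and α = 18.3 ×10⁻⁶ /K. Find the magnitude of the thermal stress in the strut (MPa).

541 MPa

ΔT = 289.6 K. Constrained thermal stress σ = E·α·ΔT = 102.0×10³ MPa × 18.3×10⁻⁶ × 289.6 = 541 MPa (compressive).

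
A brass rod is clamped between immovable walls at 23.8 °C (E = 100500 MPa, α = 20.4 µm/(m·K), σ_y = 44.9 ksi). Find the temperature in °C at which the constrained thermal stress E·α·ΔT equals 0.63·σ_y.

119 °C

E = 100500 MPa = 100.5 GPa.
σ_y = 44.9 ksi = 309.6 MPa.
E·α·ΔT = 195.0 MPa ⇒ ΔT = 195.0 / (100.5×10³ × 20.4×10⁻⁶) = 95.13 K.
T = 23.8 + 95.13 = 118.9 °C.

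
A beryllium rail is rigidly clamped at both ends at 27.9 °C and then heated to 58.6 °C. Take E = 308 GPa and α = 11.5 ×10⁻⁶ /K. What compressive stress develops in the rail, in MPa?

ΔT = 30.70 K. Constrained thermal stress σ = E·α·ΔT = 308.0×10³ MPa × 11.5×10⁻⁶ × 30.70 = 109 MPa (compressive).

109 MPa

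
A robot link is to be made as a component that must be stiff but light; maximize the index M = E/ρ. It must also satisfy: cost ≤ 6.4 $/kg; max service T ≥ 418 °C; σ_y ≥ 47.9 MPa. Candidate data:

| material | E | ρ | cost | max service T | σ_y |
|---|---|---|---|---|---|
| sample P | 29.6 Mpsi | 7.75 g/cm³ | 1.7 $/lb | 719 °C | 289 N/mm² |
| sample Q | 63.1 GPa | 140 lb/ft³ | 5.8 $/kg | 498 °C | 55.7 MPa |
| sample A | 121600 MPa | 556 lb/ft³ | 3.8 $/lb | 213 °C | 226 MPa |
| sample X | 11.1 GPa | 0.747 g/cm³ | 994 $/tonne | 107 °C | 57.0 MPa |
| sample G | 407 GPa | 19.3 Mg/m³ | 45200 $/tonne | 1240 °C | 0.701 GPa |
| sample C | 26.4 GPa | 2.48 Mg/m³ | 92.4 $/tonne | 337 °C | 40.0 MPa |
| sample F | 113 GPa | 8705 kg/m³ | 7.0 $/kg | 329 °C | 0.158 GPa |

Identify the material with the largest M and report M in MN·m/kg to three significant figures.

Screen on constraints: cost ≤ 6.4 $/kg; max service T ≥ 418 °C; σ_y ≥ 47.9 MPa. Survivors: sample P, sample Q.
Convert each candidate to consistent units, then evaluate M:
  sample P: E = 204.1 GPa, ρ = 7750 kg/m³
  sample Q: E = 63.10 GPa, ρ = 2243 kg/m³
  sample Q: M = 28.1 MN·m/kg
  sample P: M = 26.3 MN·m/kg
Sample Q has the largest M.

sample Q, M = 28.1 MN·m/kg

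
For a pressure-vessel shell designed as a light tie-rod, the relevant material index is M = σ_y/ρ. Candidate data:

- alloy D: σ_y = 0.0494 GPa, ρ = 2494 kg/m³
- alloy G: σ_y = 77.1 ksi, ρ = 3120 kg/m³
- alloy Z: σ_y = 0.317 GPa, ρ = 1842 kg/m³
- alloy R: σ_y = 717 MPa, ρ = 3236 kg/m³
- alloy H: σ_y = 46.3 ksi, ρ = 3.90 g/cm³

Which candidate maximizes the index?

alloy R

Convert each candidate to consistent units, then evaluate M:
  alloy D: σ_y = 49.40 MPa, ρ = 2494 kg/m³
  alloy G: σ_y = 531.6 MPa, ρ = 3120 kg/m³
  alloy Z: σ_y = 317.0 MPa, ρ = 1842 kg/m³
  alloy R: σ_y = 717.0 MPa, ρ = 3236 kg/m³
  alloy H: σ_y = 319.2 MPa, ρ = 3900 kg/m³
  alloy R: M = 222 kN·m/kg
  alloy Z: M = 172 kN·m/kg
  alloy G: M = 170 kN·m/kg
  alloy H: M = 81.9 kN·m/kg
  alloy D: M = 19.8 kN·m/kg
Highest index: alloy R.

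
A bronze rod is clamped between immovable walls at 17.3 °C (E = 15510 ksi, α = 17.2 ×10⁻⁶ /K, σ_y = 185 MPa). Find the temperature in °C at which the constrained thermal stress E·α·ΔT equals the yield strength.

E = 15510 ksi = 106.9 GPa.
E·α·ΔT = 185.0 MPa ⇒ ΔT = 185.0 / (106.9×10³ × 17.2×10⁻⁶) = 100.6 K.
T = 17.3 + 100.6 = 117.9 °C.

118 °C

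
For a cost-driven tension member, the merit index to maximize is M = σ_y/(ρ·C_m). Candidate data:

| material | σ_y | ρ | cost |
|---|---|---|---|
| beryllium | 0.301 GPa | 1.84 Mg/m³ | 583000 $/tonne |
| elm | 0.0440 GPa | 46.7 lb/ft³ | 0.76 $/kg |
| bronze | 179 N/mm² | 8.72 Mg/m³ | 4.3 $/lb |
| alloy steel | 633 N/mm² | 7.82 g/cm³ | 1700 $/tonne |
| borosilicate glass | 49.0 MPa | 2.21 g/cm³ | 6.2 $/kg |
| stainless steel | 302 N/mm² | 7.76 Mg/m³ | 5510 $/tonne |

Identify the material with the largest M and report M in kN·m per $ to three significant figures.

Convert each candidate to consistent units, then evaluate M:
  beryllium: σ_y = 301.0 MPa, ρ = 1840 kg/m³, cost = 583.0 $/kg
  elm: σ_y = 44.00 MPa, ρ = 748.1 kg/m³, cost = 0.7600 $/kg
  bronze: σ_y = 179.0 MPa, ρ = 8720 kg/m³, cost = 9.480 $/kg
  alloy steel: σ_y = 633.0 MPa, ρ = 7820 kg/m³, cost = 1.700 $/kg
  borosilicate glass: σ_y = 49.00 MPa, ρ = 2210 kg/m³, cost = 6.200 $/kg
  stainless steel: σ_y = 302.0 MPa, ρ = 7760 kg/m³, cost = 5.510 $/kg
  elm: M = 77.4 kN·m per $
  alloy steel: M = 47.6 kN·m per $
  stainless steel: M = 7.06 kN·m per $
  borosilicate glass: M = 3.58 kN·m per $
  bronze: M = 2.17 kN·m per $
  beryllium: M = 0.281 kN·m per $
Highest index: elm.

elm, M = 77.4 kN·m per $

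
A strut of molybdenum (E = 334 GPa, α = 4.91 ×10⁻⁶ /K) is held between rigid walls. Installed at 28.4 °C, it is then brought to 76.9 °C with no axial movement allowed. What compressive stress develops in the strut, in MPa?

79.5 MPa

ΔT = 48.50 K. Constrained thermal stress σ = E·α·ΔT = 334.0×10³ MPa × 4.91×10⁻⁶ × 48.50 = 79.5 MPa (compressive).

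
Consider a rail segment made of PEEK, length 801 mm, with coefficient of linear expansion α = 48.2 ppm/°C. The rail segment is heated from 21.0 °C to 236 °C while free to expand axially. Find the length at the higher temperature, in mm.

809.30 mm

ΔT = 236 − 21.0 = 215.0 K.
ΔL = α·L₀·ΔT = 48.2×10⁻⁶ × 801 mm × 215.0 K = 8.30 mm.
L = L₀ + ΔL = 801 + 8.30 = 809.30 mm.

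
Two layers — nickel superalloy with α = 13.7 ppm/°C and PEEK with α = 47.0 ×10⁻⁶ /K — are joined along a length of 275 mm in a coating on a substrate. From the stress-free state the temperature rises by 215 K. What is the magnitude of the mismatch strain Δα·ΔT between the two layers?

Δα = |13.7 − 47.0|×10⁻⁶/K = 33.3×10⁻⁶/K.
Mismatch strain = Δα·ΔT = 33.3×10⁻⁶ × 215.0 = 7.16×10⁻³.

7.16×10⁻³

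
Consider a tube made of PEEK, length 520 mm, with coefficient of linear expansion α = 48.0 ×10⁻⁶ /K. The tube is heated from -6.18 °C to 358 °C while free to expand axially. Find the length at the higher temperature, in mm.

529.09 mm

ΔT = 358 − (-6.18) = 364.2 K.
ΔL = α·L₀·ΔT = 48.0×10⁻⁶ × 520 mm × 364.2 K = 9.09 mm.
L = L₀ + ΔL = 520 + 9.09 = 529.09 mm.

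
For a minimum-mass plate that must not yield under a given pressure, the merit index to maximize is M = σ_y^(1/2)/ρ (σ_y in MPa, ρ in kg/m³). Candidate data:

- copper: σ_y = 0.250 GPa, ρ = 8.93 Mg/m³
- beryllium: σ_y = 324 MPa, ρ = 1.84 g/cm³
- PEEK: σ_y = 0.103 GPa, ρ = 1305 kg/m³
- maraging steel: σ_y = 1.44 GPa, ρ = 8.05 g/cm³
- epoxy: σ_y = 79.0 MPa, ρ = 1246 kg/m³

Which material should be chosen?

After converting to SI:
  copper: σ_y = 250.0 MPa, ρ = 8930 kg/m³
  beryllium: σ_y = 324.0 MPa, ρ = 1840 kg/m³
  PEEK: σ_y = 103.0 MPa, ρ = 1305 kg/m³
  maraging steel: σ_y = 1440 MPa, ρ = 8050 kg/m³
  epoxy: σ_y = 79.00 MPa, ρ = 1246 kg/m³
  beryllium: M = 9.78×10⁻³
  PEEK: M = 7.78×10⁻³
  epoxy: M = 7.13×10⁻³
  maraging steel: M = 4.71×10⁻³
  copper: M = 1.77×10⁻³
Beryllium has the largest M.

beryllium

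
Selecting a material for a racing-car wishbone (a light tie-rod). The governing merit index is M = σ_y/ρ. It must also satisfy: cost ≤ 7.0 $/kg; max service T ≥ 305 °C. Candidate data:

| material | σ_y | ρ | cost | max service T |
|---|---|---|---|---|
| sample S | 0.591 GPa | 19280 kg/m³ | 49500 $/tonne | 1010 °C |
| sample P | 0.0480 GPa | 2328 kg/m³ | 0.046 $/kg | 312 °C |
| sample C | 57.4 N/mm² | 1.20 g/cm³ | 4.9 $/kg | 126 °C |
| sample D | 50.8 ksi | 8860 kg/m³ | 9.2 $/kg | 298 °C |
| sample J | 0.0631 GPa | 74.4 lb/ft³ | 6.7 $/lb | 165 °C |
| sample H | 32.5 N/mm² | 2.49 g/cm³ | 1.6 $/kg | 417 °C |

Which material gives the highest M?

sample P

Screen on constraints: cost ≤ 7.0 $/kg; max service T ≥ 305 °C. Survivors: sample P, sample H.
In SI units:
  sample P: σ_y = 48.00 MPa, ρ = 2328 kg/m³
  sample H: σ_y = 32.50 MPa, ρ = 2490 kg/m³
  sample P: M = 20.6 kN·m/kg
  sample H: M = 13.1 kN·m/kg
Highest index: sample P.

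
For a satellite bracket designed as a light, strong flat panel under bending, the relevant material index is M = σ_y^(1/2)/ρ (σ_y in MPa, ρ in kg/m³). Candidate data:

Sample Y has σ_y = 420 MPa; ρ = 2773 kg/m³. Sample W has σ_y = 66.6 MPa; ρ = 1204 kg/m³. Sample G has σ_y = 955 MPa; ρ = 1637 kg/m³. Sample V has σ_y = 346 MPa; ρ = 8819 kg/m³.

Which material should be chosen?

sample G

Computing M directly (units already consistent):
  sample G: M = 18.9×10⁻³
  sample Y: M = 7.39×10⁻³
  sample W: M = 6.78×10⁻³
  sample V: M = 2.11×10⁻³
Highest index: sample G.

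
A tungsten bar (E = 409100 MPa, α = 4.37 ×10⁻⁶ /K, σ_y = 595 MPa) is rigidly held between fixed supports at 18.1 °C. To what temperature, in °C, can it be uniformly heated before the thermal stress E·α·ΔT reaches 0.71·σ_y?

E = 409100 MPa = 409.1 GPa.
E·α·ΔT = 422.4 MPa ⇒ ΔT = 422.4 / (409.1×10³ × 4.37×10⁻⁶) = 236.3 K.
T = 18.1 + 236.3 = 254.4 °C.

254 °C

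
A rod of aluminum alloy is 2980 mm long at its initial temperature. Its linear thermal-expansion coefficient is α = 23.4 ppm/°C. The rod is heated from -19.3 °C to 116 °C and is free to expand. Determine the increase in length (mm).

9.43 mm

ΔT = 116 − (-19.3) = 135.3 K.
ΔL = α·L₀·ΔT = 23.4×10⁻⁶ × 2980 mm × 135.3 K = 9.43 mm.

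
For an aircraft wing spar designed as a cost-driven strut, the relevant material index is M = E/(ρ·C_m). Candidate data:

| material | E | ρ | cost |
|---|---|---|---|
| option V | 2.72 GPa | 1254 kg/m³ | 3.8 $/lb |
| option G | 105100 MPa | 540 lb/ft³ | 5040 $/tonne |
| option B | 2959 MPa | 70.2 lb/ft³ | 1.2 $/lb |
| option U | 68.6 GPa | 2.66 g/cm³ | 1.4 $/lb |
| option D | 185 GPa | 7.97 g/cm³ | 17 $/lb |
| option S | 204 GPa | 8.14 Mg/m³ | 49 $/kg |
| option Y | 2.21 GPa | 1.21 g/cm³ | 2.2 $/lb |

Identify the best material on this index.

option U

In SI units:
  option V: E = 2.720 GPa, ρ = 1254 kg/m³, cost = 8.377 $/kg
  option G: E = 105.1 GPa, ρ = 8650 kg/m³, cost = 5.040 $/kg
  option B: E = 2.959 GPa, ρ = 1124 kg/m³, cost = 2.646 $/kg
  option U: E = 68.60 GPa, ρ = 2660 kg/m³, cost = 3.086 $/kg
  option D: E = 185.0 GPa, ρ = 7970 kg/m³, cost = 37.48 $/kg
  option S: E = 204.0 GPa, ρ = 8140 kg/m³, cost = 49.00 $/kg
  option Y: E = 2.210 GPa, ρ = 1210 kg/m³, cost = 4.850 $/kg
  option U: M = 8.36 MN·m per $
  option G: M = 2.41 MN·m per $
  option B: M = 0.995 MN·m per $
  option D: M = 0.619 MN·m per $
  option S: M = 0.511 MN·m per $
  option Y: M = 0.377 MN·m per $
  option V: M = 0.259 MN·m per $
Option U has the largest M.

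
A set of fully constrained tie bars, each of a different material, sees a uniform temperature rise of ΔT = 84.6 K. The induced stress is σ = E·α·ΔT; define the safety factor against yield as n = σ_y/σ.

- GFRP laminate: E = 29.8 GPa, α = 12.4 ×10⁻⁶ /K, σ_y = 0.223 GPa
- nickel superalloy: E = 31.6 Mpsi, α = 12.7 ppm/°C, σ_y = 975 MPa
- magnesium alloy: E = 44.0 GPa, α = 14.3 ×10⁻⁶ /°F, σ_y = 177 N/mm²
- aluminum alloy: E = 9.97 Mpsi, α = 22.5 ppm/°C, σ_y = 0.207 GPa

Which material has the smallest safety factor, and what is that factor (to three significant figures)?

In consistent units (E in GPa, α in ×10⁻⁶/K, σ_y in MPa):
  GFRP laminate: E = 29.80, α = 12.4, σ_y = 223.0 → σ = 31.3 MPa, n = 7.13
  nickel superalloy: E = 217.9, α = 12.7, σ_y = 975.0 → σ = 234 MPa, n = 4.17
  magnesium alloy: E = 44.00, α = 25.7, σ_y = 177.0 → σ = 95.8 MPa, n = 1.85
  aluminum alloy: E = 68.74, α = 22.5, σ_y = 207.0 → σ = 131 MPa, n = 1.58
The minimum is aluminum alloy at n = 1.58.

aluminum alloy, n = 1.58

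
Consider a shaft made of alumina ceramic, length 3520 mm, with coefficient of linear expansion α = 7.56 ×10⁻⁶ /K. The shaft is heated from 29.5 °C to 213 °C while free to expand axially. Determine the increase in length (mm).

ΔT = 213 − 29.5 = 183.5 K.
ΔL = α·L₀·ΔT = 7.56×10⁻⁶ × 3520 mm × 183.5 K = 4.88 mm.

4.88 mm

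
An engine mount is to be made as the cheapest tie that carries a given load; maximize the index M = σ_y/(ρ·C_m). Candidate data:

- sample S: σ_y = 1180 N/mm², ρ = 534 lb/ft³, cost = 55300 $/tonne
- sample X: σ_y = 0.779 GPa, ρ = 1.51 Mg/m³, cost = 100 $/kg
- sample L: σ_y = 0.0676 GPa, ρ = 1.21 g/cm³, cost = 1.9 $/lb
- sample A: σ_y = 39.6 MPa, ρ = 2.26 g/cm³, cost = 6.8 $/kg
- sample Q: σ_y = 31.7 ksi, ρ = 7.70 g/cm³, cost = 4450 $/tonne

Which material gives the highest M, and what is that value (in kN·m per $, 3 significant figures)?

After converting to SI:
  sample S: σ_y = 1180 MPa, ρ = 8554 kg/m³, cost = 55.30 $/kg
  sample X: σ_y = 779.0 MPa, ρ = 1510 kg/m³, cost = 100.0 $/kg
  sample L: σ_y = 67.60 MPa, ρ = 1210 kg/m³, cost = 4.189 $/kg
  sample A: σ_y = 39.60 MPa, ρ = 2260 kg/m³, cost = 6.800 $/kg
  sample Q: σ_y = 218.6 MPa, ρ = 7700 kg/m³, cost = 4.450 $/kg
  sample L: M = 13.3 kN·m per $
  sample Q: M = 6.38 kN·m per $
  sample X: M = 5.16 kN·m per $
  sample A: M = 2.58 kN·m per $
  sample S: M = 2.49 kN·m per $
Sample L ranks first.

sample L, M = 13.3 kN·m per $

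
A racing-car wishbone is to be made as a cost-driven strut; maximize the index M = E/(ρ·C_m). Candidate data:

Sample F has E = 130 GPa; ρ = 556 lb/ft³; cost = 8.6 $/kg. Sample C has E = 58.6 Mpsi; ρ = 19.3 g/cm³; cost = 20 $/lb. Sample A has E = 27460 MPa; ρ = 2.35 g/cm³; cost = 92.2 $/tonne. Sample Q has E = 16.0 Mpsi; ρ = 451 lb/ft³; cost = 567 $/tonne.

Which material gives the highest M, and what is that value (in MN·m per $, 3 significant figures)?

sample A, M = 127 MN·m per $

Putting every candidate on a common basis:
  sample F: E = 130.0 GPa, ρ = 8906 kg/m³, cost = 8.600 $/kg
  sample C: E = 404.0 GPa, ρ = 19300 kg/m³, cost = 44.09 $/kg
  sample A: E = 27.46 GPa, ρ = 2350 kg/m³, cost = 0.09220 $/kg
  sample Q: E = 110.3 GPa, ρ = 7224 kg/m³, cost = 0.5670 $/kg
  sample A: M = 127 MN·m per $
  sample Q: M = 26.9 MN·m per $
  sample F: M = 1.70 MN·m per $
  sample C: M = 0.475 MN·m per $
Sample A ranks first.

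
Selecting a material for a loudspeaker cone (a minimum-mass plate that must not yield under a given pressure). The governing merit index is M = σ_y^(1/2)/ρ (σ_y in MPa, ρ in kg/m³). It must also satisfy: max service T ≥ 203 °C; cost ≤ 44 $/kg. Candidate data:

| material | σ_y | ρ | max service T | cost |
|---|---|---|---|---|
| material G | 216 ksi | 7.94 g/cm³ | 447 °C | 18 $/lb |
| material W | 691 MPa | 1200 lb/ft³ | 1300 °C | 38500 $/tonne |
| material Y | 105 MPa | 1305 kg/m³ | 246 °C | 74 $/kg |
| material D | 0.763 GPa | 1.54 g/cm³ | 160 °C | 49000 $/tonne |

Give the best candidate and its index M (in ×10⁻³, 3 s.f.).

Screen on constraints: max service T ≥ 203 °C; cost ≤ 44 $/kg. Survivors: material G, material W.
Normalizing units and computing the index:
  material G: σ_y = 1489 MPa, ρ = 7940 kg/m³
  material W: σ_y = 691.0 MPa, ρ = 19220 kg/m³
  material G: M = 4.86×10⁻³
  material W: M = 1.37×10⁻³
Material G ranks first.

material G, M = 4.86×10⁻³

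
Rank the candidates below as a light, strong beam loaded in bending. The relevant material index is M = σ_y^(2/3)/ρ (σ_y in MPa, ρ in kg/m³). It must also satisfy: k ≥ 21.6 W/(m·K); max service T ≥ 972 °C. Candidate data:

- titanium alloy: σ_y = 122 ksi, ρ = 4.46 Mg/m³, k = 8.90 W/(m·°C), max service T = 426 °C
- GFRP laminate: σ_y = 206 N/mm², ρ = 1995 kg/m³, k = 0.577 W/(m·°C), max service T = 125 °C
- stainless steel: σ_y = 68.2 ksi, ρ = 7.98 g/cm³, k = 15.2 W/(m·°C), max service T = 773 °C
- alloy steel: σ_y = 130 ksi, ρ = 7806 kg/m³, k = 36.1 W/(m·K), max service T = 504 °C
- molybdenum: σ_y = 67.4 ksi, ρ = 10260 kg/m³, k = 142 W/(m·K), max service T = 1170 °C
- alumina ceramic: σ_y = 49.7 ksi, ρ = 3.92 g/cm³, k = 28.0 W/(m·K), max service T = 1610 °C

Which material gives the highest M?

alumina ceramic

Screen on constraints: k ≥ 21.6 W/(m·K); max service T ≥ 972 °C. Survivors: molybdenum, alumina ceramic.
After converting to SI:
  molybdenum: σ_y = 464.7 MPa, ρ = 10260 kg/m³
  alumina ceramic: σ_y = 342.7 MPa, ρ = 3920 kg/m³
  alumina ceramic: M = 12.5×10⁻³
  molybdenum: M = 5.85×10⁻³
Alumina ceramic has the largest M.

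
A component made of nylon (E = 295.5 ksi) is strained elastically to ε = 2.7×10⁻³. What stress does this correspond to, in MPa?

5.50 MPa

E = 295.5 ksi = 2.037 GPa.
σ = E·ε = 2037 MPa × 2.7×10⁻³ = 5.50 MPa.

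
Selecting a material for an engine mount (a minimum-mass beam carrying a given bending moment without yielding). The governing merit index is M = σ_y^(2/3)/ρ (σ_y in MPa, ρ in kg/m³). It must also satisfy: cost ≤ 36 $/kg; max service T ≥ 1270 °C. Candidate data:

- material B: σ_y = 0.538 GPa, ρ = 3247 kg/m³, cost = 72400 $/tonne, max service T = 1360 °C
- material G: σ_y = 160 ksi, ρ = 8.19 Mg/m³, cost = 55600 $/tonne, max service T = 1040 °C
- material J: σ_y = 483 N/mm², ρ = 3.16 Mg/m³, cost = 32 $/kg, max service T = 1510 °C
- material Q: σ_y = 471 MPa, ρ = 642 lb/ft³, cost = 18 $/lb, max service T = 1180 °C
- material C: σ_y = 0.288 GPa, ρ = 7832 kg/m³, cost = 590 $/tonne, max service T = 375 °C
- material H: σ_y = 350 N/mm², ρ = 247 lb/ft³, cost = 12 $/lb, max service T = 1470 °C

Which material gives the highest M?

material J

Screen on constraints: cost ≤ 36 $/kg; max service T ≥ 1270 °C. Survivors: material J, material H.
In SI units:
  material J: σ_y = 483.0 MPa, ρ = 3160 kg/m³
  material H: σ_y = 350.0 MPa, ρ = 3957 kg/m³
  material J: M = 19.5×10⁻³
  material H: M = 12.6×10⁻³
Highest index: material J.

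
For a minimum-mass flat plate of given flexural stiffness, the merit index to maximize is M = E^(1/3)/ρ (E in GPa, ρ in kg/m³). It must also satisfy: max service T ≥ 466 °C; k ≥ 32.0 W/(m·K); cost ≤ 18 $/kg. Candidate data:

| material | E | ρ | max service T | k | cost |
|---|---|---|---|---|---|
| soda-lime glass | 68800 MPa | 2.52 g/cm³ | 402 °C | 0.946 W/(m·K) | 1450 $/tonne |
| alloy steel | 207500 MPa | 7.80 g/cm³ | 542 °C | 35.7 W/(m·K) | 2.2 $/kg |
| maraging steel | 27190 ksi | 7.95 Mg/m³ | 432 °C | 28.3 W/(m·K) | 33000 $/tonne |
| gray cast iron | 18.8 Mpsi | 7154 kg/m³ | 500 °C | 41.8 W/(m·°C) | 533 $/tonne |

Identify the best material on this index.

alloy steel

Screen on constraints: max service T ≥ 466 °C; k ≥ 32.0 W/(m·K); cost ≤ 18 $/kg. Survivors: alloy steel, gray cast iron.
After converting to SI:
  alloy steel: E = 207.5 GPa, ρ = 7800 kg/m³
  gray cast iron: E = 129.6 GPa, ρ = 7154 kg/m³
  alloy steel: M = 0.759×10⁻³
  gray cast iron: M = 0.707×10⁻³
Alloy steel has the largest M.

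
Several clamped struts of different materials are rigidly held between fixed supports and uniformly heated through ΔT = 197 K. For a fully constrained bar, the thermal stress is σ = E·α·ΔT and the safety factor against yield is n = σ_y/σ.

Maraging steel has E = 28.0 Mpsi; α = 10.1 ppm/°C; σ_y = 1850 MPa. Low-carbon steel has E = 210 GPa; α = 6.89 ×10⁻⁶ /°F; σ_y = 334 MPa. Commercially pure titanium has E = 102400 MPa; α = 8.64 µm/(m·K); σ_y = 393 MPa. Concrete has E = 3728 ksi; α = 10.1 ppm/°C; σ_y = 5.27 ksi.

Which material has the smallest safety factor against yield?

With everything in SI (GPa, ×10⁻⁶/K, MPa):
  maraging steel: E = 193.1, α = 10.1, σ_y = 1850 → σ = 384 MPa, n = 4.82
  low-carbon steel: E = 210.0, α = 12.4, σ_y = 334.0 → σ = 513 MPa, n = 0.651
  commercially pure titanium: E = 102.4, α = 8.64, σ_y = 393.0 → σ = 174 MPa, n = 2.25
  concrete: E = 25.70, α = 10.1, σ_y = 36.34 → σ = 51.1 MPa, n = 0.710
Smallest n: low-carbon steel with n = 0.651.

low-carbon steel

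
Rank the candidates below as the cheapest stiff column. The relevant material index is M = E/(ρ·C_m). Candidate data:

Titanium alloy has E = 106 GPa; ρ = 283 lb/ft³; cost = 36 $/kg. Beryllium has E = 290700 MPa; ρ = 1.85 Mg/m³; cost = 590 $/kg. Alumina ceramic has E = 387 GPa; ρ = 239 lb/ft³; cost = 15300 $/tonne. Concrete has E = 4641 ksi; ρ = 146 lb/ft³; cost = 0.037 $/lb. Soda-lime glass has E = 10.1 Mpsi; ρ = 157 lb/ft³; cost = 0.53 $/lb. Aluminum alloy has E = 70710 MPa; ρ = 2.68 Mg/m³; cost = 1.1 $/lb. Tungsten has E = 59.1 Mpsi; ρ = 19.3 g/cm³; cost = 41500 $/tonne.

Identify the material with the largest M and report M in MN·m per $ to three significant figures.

concrete, M = 168 MN·m per $

Normalizing units and computing the index:
  titanium alloy: E = 106.0 GPa, ρ = 4533 kg/m³, cost = 36.00 $/kg
  beryllium: E = 290.7 GPa, ρ = 1850 kg/m³, cost = 590.0 $/kg
  alumina ceramic: E = 387.0 GPa, ρ = 3828 kg/m³, cost = 15.30 $/kg
  concrete: E = 32.00 GPa, ρ = 2339 kg/m³, cost = 0.08157 $/kg
  soda-lime glass: E = 69.64 GPa, ρ = 2515 kg/m³, cost = 1.168 $/kg
  aluminum alloy: E = 70.71 GPa, ρ = 2680 kg/m³, cost = 2.425 $/kg
  tungsten: E = 407.5 GPa, ρ = 19300 kg/m³, cost = 41.50 $/kg
  concrete: M = 168 MN·m per $
  soda-lime glass: M = 23.7 MN·m per $
  aluminum alloy: M = 10.9 MN·m per $
  alumina ceramic: M = 6.61 MN·m per $
  titanium alloy: M = 0.650 MN·m per $
  tungsten: M = 0.509 MN·m per $
  beryllium: M = 0.266 MN·m per $
The maximum is for concrete.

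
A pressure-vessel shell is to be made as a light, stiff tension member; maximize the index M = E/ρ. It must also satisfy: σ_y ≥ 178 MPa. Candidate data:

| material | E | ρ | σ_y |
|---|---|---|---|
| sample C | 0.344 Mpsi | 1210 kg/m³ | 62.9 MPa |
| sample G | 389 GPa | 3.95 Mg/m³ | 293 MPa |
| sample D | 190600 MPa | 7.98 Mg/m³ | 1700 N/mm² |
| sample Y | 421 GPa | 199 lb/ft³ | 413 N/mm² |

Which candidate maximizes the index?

sample Y

Screen on constraints: σ_y ≥ 178 MPa. Survivors: sample G, sample D, sample Y.
In SI units:
  sample G: E = 389.0 GPa, ρ = 3950 kg/m³
  sample D: E = 190.6 GPa, ρ = 7980 kg/m³
  sample Y: E = 421.0 GPa, ρ = 3188 kg/m³
  sample Y: M = 132 MN·m/kg
  sample G: M = 98.5 MN·m/kg
  sample D: M = 23.9 MN·m/kg
Sample Y ranks first.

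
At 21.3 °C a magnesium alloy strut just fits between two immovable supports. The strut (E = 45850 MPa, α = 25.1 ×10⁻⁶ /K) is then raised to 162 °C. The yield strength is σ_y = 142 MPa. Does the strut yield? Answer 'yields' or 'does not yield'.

yields

E = 45850 MPa = 45.85 GPa.
ΔT = 140.7 K. Constrained thermal stress σ = E·α·ΔT = 45.85×10³ MPa × 25.1×10⁻⁶ × 140.7 = 162 MPa (compressive).
Compare to σ_y = 142 MPa: σ ≥ σ_y, so it yields.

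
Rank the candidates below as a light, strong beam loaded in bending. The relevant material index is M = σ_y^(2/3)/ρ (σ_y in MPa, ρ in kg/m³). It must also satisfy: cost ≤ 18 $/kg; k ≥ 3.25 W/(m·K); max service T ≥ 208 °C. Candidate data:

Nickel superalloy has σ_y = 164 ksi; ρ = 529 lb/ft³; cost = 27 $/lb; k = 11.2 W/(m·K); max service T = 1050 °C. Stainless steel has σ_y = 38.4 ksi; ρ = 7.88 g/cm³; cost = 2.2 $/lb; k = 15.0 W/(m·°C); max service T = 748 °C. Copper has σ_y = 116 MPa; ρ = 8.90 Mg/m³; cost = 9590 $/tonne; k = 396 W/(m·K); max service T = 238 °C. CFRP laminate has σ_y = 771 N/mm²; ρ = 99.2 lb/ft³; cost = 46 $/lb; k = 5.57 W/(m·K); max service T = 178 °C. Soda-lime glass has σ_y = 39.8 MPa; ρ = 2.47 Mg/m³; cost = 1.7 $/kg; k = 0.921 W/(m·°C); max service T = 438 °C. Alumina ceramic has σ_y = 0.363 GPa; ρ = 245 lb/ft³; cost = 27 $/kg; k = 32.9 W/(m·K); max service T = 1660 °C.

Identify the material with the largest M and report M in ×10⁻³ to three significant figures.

stainless steel, M = 5.23×10⁻³

Screen on constraints: cost ≤ 18 $/kg; k ≥ 3.25 W/(m·K); max service T ≥ 208 °C. Survivors: stainless steel, copper.
Putting every candidate on a common basis:
  stainless steel: σ_y = 264.8 MPa, ρ = 7880 kg/m³
  copper: σ_y = 116.0 MPa, ρ = 8900 kg/m³
  stainless steel: M = 5.23×10⁻³
  copper: M = 2.67×10⁻³
Stainless steel has the largest M.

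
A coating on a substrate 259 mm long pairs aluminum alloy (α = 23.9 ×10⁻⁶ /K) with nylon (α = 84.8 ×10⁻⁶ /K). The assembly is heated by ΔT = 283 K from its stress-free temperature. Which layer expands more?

α(aluminum alloy) = 23.9×10⁻⁶/K vs α(nylon) = 84.8×10⁻⁶/K.
Higher α expands more for the same ΔT: nylon.

nylon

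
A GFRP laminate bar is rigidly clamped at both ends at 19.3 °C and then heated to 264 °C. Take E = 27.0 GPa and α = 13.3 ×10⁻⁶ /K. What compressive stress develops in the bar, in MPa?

ΔT = 244.7 K. Constrained thermal stress σ = E·α·ΔT = 27.00×10³ MPa × 13.3×10⁻⁶ × 244.7 = 87.9 MPa (compressive).

87.9 MPa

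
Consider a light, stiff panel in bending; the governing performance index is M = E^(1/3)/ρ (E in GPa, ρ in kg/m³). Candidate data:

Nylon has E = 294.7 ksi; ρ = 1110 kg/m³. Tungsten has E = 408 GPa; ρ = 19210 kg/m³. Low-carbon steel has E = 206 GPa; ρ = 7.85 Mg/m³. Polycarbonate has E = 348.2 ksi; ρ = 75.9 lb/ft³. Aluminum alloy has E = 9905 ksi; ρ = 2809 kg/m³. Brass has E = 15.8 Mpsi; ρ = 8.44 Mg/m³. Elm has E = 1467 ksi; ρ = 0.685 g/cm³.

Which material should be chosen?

Convert each candidate to consistent units, then evaluate M:
  nylon: E = 2.032 GPa, ρ = 1110 kg/m³
  tungsten: E = 408.0 GPa, ρ = 19210 kg/m³
  low-carbon steel: E = 206.0 GPa, ρ = 7850 kg/m³
  polycarbonate: E = 2.401 GPa, ρ = 1216 kg/m³
  aluminum alloy: E = 68.29 GPa, ρ = 2809 kg/m³
  brass: E = 108.9 GPa, ρ = 8440 kg/m³
  elm: E = 10.11 GPa, ρ = 685.0 kg/m³
  elm: M = 3.16×10⁻³
  aluminum alloy: M = 1.46×10⁻³
  nylon: M = 1.14×10⁻³
  polycarbonate: M = 1.10×10⁻³
  low-carbon steel: M = 0.752×10⁻³
  brass: M = 0.566×10⁻³
  tungsten: M = 0.386×10⁻³
Elm has the largest M.

elm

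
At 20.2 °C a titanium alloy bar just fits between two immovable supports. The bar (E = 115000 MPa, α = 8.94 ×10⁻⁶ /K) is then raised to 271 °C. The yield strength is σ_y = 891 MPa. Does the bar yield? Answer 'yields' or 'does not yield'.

E = 115000 MPa = 115.0 GPa.
ΔT = 250.8 K. Constrained thermal stress σ = E·α·ΔT = 115.0×10³ MPa × 8.94×10⁻⁶ × 250.8 = 258 MPa (compressive).
Compare to σ_y = 891 MPa: σ < σ_y, so it does not yield.

does not yield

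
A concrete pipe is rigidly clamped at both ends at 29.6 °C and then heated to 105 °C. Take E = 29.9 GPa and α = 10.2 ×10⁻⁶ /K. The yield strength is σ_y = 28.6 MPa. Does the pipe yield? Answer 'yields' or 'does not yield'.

does not yield

ΔT = 75.40 K. Constrained thermal stress σ = E·α·ΔT = 29.90×10³ MPa × 10.2×10⁻⁶ × 75.40 = 23.0 MPa (compressive).
Compare to σ_y = 28.6 MPa: σ < σ_y, so it does not yield.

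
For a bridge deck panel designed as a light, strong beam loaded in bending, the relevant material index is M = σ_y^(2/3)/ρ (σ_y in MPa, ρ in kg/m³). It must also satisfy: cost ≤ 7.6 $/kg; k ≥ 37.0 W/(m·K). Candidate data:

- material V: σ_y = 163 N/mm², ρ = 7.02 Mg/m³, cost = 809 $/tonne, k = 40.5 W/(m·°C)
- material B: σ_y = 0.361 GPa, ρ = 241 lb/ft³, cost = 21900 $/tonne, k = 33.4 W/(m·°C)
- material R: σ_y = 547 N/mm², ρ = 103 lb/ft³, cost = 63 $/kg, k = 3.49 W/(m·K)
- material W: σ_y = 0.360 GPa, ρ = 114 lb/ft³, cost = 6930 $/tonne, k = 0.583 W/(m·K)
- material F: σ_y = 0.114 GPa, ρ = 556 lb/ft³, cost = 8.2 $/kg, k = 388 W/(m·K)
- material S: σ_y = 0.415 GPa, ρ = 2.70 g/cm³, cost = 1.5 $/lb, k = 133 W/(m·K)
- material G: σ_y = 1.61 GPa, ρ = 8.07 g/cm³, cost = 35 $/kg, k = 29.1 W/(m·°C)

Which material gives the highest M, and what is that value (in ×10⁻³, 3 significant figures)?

material S, M = 20.6×10⁻³

Screen on constraints: cost ≤ 7.6 $/kg; k ≥ 37.0 W/(m·K). Survivors: material V, material S.
Putting every candidate on a common basis:
  material V: σ_y = 163.0 MPa, ρ = 7020 kg/m³
  material S: σ_y = 415.0 MPa, ρ = 2700 kg/m³
  material S: M = 20.6×10⁻³
  material V: M = 4.25×10⁻³
Material S has the largest M.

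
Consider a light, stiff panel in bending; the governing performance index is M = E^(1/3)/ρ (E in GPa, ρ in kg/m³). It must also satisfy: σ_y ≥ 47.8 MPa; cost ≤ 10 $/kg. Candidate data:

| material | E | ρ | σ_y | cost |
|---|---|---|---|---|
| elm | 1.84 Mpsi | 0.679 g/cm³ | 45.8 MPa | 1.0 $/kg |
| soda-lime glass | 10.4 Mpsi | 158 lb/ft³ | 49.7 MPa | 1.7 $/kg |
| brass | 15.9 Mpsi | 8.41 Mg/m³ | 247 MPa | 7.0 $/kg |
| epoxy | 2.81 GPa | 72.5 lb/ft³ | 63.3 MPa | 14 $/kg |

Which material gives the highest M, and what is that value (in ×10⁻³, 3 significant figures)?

Screen on constraints: σ_y ≥ 47.8 MPa; cost ≤ 10 $/kg. Survivors: soda-lime glass, brass.
After converting to SI:
  soda-lime glass: E = 71.71 GPa, ρ = 2531 kg/m³
  brass: E = 109.6 GPa, ρ = 8410 kg/m³
  soda-lime glass: M = 1.64×10⁻³
  brass: M = 0.569×10⁻³
Highest index: soda-lime glass.

soda-lime glass, M = 1.64×10⁻³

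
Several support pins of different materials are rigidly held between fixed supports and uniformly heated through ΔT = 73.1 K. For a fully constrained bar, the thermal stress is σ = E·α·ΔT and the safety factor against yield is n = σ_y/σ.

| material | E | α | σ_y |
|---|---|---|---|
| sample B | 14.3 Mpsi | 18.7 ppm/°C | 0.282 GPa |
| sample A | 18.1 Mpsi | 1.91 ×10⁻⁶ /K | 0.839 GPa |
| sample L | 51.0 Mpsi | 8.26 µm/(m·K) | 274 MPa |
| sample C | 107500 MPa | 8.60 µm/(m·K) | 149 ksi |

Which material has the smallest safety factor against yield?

Per material, after unit conversion:
  sample B: E = 98.60, α = 18.7, σ_y = 282.0 → σ = 135 MPa, n = 2.09
  sample A: E = 124.8, α = 1.91, σ_y = 839.0 → σ = 17.4 MPa, n = 48.2
  sample L: E = 351.6, α = 8.26, σ_y = 274.0 → σ = 212 MPa, n = 1.29
  sample C: E = 107.5, α = 8.60, σ_y = 1027 → σ = 67.6 MPa, n = 15.2
Sample L has the lowest safety factor, n = 1.29.

sample L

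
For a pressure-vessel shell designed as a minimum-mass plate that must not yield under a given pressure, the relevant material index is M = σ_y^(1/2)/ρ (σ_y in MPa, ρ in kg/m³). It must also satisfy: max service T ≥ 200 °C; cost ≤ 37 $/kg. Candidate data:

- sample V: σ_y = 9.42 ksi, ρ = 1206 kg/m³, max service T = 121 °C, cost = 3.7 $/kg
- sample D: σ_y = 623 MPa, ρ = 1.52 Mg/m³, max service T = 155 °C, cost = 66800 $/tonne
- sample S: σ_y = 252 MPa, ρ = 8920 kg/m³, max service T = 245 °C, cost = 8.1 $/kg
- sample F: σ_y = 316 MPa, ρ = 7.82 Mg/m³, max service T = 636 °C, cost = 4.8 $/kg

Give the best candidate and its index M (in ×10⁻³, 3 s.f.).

sample F, M = 2.27×10⁻³

Screen on constraints: max service T ≥ 200 °C; cost ≤ 37 $/kg. Survivors: sample S, sample F.
Normalizing units and computing the index:
  sample S: σ_y = 252.0 MPa, ρ = 8920 kg/m³
  sample F: σ_y = 316.0 MPa, ρ = 7820 kg/m³
  sample F: M = 2.27×10⁻³
  sample S: M = 1.78×10⁻³
Highest index: sample F.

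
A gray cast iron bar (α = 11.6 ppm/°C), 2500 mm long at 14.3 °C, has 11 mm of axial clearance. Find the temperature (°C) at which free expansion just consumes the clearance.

α·L₀·ΔT = 11.0 mm ⇒ ΔT = 11.0 / (11.6×10⁻⁶ × 2500.0) = 379.3 K.
T = 14.3 + 379.3 = 393.6 °C.

394 °C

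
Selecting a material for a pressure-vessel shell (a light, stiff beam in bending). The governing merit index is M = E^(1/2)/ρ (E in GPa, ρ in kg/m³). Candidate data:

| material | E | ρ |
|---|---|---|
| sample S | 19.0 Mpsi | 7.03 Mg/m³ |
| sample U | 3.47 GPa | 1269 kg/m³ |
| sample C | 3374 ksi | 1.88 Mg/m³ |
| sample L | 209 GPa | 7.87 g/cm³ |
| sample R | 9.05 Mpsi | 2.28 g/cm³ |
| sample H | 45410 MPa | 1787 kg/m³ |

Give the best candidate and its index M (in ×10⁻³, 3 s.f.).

Normalizing units and computing the index:
  sample S: E = 131.0 GPa, ρ = 7030 kg/m³
  sample U: E = 3.470 GPa, ρ = 1269 kg/m³
  sample C: E = 23.26 GPa, ρ = 1880 kg/m³
  sample L: E = 209.0 GPa, ρ = 7870 kg/m³
  sample R: E = 62.40 GPa, ρ = 2280 kg/m³
  sample H: E = 45.41 GPa, ρ = 1787 kg/m³
  sample H: M = 3.77×10⁻³
  sample R: M = 3.46×10⁻³
  sample C: M = 2.57×10⁻³
  sample L: M = 1.84×10⁻³
  sample S: M = 1.63×10⁻³
  sample U: M = 1.47×10⁻³
Sample H ranks first.

sample H, M = 3.77×10⁻³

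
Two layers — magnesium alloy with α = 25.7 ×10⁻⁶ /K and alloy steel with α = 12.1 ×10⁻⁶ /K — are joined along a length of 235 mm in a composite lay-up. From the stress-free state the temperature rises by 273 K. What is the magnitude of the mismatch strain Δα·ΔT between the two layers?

Δα = |25.7 − 12.1|×10⁻⁶/K = 13.6×10⁻⁶/K.
Mismatch strain = Δα·ΔT = 13.6×10⁻⁶ × 273.0 = 3.71×10⁻³.

3.71×10⁻³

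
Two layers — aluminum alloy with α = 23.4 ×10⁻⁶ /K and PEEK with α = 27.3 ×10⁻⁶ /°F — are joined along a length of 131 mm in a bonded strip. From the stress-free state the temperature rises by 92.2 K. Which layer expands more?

PEEK

PEEK: α = 27.3×10⁻⁶/°F × 9/5 = 49.1×10⁻⁶/K.
α(aluminum alloy) = 23.4×10⁻⁶/K vs α(PEEK) = 49.1×10⁻⁶/K.
Higher α expands more for the same ΔT: PEEK.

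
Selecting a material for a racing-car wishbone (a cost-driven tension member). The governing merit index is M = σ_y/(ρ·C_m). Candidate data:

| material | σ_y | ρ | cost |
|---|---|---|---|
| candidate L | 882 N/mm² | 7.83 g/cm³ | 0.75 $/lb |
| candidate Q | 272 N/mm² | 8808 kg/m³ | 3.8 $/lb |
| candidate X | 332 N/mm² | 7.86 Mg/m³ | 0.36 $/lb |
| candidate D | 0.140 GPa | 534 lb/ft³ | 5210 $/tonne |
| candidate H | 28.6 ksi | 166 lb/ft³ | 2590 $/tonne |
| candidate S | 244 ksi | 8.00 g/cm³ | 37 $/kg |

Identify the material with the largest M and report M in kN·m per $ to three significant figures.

candidate L, M = 68.1 kN·m per $

Convert each candidate to consistent units, then evaluate M:
  candidate L: σ_y = 882.0 MPa, ρ = 7830 kg/m³, cost = 1.653 $/kg
  candidate Q: σ_y = 272.0 MPa, ρ = 8808 kg/m³, cost = 8.377 $/kg
  candidate X: σ_y = 332.0 MPa, ρ = 7860 kg/m³, cost = 0.7937 $/kg
  candidate D: σ_y = 140.0 MPa, ρ = 8554 kg/m³, cost = 5.210 $/kg
  candidate H: σ_y = 197.2 MPa, ρ = 2659 kg/m³, cost = 2.590 $/kg
  candidate S: σ_y = 1682 MPa, ρ = 8000 kg/m³, cost = 37.00 $/kg
  candidate L: M = 68.1 kN·m per $
  candidate X: M = 53.2 kN·m per $
  candidate H: M = 28.6 kN·m per $
  candidate S: M = 5.68 kN·m per $
  candidate Q: M = 3.69 kN·m per $
  candidate D: M = 3.14 kN·m per $
Candidate L has the largest M.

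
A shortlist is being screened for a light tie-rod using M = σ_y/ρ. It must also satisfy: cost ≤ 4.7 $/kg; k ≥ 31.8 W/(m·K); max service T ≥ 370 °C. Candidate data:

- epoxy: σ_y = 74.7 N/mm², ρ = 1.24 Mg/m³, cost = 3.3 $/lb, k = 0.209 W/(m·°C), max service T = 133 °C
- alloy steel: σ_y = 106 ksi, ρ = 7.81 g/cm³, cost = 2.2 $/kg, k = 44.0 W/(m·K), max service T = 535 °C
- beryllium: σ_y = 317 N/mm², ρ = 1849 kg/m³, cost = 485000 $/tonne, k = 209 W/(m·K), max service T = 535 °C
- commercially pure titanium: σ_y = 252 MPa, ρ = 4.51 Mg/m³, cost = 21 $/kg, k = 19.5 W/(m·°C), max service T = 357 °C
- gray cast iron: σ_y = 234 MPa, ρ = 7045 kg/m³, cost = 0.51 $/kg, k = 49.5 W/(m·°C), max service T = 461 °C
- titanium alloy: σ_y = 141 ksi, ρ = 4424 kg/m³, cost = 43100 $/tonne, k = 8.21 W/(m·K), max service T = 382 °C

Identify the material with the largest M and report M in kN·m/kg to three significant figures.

Screen on constraints: cost ≤ 4.7 $/kg; k ≥ 31.8 W/(m·K); max service T ≥ 370 °C. Survivors: alloy steel, gray cast iron.
In SI units:
  alloy steel: σ_y = 730.8 MPa, ρ = 7810 kg/m³
  gray cast iron: σ_y = 234.0 MPa, ρ = 7045 kg/m³
  alloy steel: M = 93.6 kN·m/kg
  gray cast iron: M = 33.2 kN·m/kg
Alloy steel has the largest M.

alloy steel, M = 93.6 kN·m/kg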